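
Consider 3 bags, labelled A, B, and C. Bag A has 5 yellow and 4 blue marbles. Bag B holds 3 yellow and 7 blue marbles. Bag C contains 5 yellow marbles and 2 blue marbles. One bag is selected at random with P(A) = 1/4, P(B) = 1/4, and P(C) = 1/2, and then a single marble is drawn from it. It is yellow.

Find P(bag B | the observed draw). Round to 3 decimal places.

0.131

Under each hypothesis, the probability of this draw is: P(data | bag A) = (5/9) = 0.55556; P(data | bag B) = (3/10) = 0.3; P(data | bag C) = (5/7) = 0.71429.
Weighting by the prior gives 1/4 · 0.55556 = 0.13889, 1/4 · 0.3 = 0.075, 1/2 · 0.71429 = 0.35714; these sum to 0.57103.
By Bayes' rule, P(bag B | data) = (0.075) / (0.57103) = 0.13134.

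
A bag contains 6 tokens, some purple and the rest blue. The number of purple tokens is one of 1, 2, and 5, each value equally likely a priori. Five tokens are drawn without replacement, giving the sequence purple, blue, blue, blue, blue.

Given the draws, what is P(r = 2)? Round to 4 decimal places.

0.2857

The likelihood of the observed sequence under each hypothesis: P(data | r = 1) = (1/6)(5/5)(4/4)(3/3)(2/2) = 1/6; P(data | r = 2) = (2/6)(4/5)(3/4)(2/3)(1/2) = 1/15; P(data | r = 5) = (5/6)(1/5)(0/4) = 0.
The prior-weighted likelihoods are 1/3 · 1/6 = 1/18, 1/3 · 1/15 = 1/45, 1/3 · 0 = 0; these sum to 7/90.
So P(r = 2 | data) = (1/45) / (7/90) = 2/7.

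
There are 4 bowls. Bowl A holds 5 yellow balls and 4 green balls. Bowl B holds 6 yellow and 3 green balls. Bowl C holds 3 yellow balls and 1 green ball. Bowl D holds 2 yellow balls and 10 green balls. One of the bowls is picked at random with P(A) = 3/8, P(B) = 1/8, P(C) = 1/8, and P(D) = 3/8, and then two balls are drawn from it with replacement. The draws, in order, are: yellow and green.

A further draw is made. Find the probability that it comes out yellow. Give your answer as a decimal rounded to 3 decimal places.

0.491

Compute the likelihood of the observed sequence for each case: P(data | bowl A) = (5/9)(4/9) = 0.24691; P(data | bowl B) = (6/9)(3/9) = 0.22222; P(data | bowl C) = (3/4)(1/4) = 0.1875; P(data | bowl D) = (2/12)(10/12) = 0.13889.
The prior-weighted likelihoods are 3/8 · 0.24691 = 0.092593, 1/8 · 0.22222 = 0.027778, 1/8 · 0.1875 = 0.023438, 3/8 · 0.13889 = 0.052083; these sum to 0.19589.
Dividing through by the total gives posterior P(bowl A | data) = 0.47267, P(bowl B | data) = 0.1418, P(bowl C | data) = 0.11965, P(bowl D | data) = 0.26588.
The predictive probability is P(yellow next | data) = (5/9)(0.47267) + (2/3)(0.1418) + (3/4)(0.11965) + (1/6)(0.26588) = 0.49118.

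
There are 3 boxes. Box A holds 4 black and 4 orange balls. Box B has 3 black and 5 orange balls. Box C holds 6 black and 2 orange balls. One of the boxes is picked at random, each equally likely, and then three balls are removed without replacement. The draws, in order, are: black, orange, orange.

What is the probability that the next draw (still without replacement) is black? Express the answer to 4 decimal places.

0.5400

Compute the likelihood of the observed sequence for each case: P(data | box A) = (4/8)(4/7)(3/6) = 1/7; P(data | box B) = (3/8)(5/7)(4/6) = 5/28; P(data | box C) = (6/8)(2/7)(1/6) = 1/28.
The prior-weighted likelihoods are 1/3 · 1/7 = 1/21, 1/3 · 5/28 = 5/84, 1/3 · 1/28 = 1/84; with total 5/42.
Normalising, the posterior is P(box A | data) = 2/5, P(box B | data) = 1/2, P(box C | data) = 1/10.
Averaging over the posterior, P(black next | data) = (3/5)(2/5) + (2/5)(1/2) + (1)(1/10) = 27/50.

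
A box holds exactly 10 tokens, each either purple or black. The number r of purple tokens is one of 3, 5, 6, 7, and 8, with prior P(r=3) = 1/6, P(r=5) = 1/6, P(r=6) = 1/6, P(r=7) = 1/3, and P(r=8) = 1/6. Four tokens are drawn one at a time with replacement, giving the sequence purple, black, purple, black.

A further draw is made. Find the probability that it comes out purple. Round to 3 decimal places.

For each hypothesis, P(data | H) works out to: P(data | r = 3) = (3/10)(7/10)(3/10)(7/10) = 0.0441; P(data | r = 5) = (5/10)(5/10)(5/10)(5/10) = 0.0625; P(data | r = 6) = (6/10)(4/10)(6/10)(4/10) = 0.0576; P(data | r = 7) = (7/10)(3/10)(7/10)(3/10) = 0.0441; P(data | r = 8) = (8/10)(2/10)(8/10)(2/10) = 0.0256.
The prior-weighted likelihoods are 1/6 · 0.0441 = 0.00735, 1/6 · 0.0625 = 0.010417, 1/6 · 0.0576 = 0.0096, 1/3 · 0.0441 = 0.0147, 1/6 · 0.0256 = 0.0042667; these sum to 0.046333.
Dividing through by the total gives posterior P(r = 3 | data) = 0.15863, P(r = 5 | data) = 0.22482, P(r = 6 | data) = 0.20719, P(r = 7 | data) = 0.31727, P(r = 8 | data) = 0.092086.
So P(purple next | data) = Σ P(purple next | H) P(H | data) = (3/10)(0.15863) + (1/2)(0.22482) + (3/5)(0.20719) + (7/10)(0.31727) + (4/5)(0.092086) = 0.58007.

0.580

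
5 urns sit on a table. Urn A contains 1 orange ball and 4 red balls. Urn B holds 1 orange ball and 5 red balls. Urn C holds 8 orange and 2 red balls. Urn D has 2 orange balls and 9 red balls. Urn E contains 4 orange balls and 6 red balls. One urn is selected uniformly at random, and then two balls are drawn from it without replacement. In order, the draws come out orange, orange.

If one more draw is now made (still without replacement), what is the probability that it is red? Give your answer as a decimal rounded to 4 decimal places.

For each hypothesis, P(data | H) works out to: P(data | urn A) = (1/5)(0/4) = 0; P(data | urn B) = (1/6)(0/5) = 0; P(data | urn C) = (8/10)(7/9) = 0.62222; P(data | urn D) = (2/11)(1/10) = 0.018182; P(data | urn E) = (4/10)(3/9) = 0.13333.
Multiplying each by its prior: 1/5 · 0 = 0, 1/5 · 0 = 0, 1/5 · 0.62222 = 0.12444, 1/5 · 0.018182 = 0.0036364, 1/5 · 0.13333 = 0.026667; these sum to 0.15475.
Dividing through by the total gives posterior P(urn A | data) = 0, P(urn B | data) = 0, P(urn C | data) = 0.80418, P(urn D | data) = 0.023499, P(urn E | data) = 0.17232.
The predictive probability is P(red next | data) = (1/4)(0.80418) + (1)(0.023499) + (3/4)(0.17232) = 0.35379.

0.3538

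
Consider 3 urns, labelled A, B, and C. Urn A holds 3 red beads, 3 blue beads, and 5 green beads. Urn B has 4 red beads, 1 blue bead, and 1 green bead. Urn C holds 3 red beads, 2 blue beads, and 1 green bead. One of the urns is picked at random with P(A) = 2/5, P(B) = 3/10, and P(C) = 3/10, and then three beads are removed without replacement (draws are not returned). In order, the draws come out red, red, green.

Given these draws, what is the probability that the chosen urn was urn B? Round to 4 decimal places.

0.5252

Under each hypothesis, the probability of the observed sequence is: P(data | urn A) = (3/11)(2/10)(5/9) = 0.030303; P(data | urn B) = (4/6)(3/5)(1/4) = 0.1; P(data | urn C) = (3/6)(2/5)(1/4) = 0.05.
Multiplying each by its prior: 2/5 · 0.030303 = 0.012121, 3/10 · 0.1 = 0.03, 3/10 · 0.05 = 0.015; these sum to 0.057121.
Therefore the posterior P(urn B | data) = (0.03) / (0.057121) = 0.5252.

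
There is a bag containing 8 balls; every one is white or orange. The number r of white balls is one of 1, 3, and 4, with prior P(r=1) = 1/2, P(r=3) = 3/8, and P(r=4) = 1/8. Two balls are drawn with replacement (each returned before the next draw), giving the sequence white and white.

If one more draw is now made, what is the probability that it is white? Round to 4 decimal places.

0.3963

The likelihood of the observed sequence under each hypothesis: P(data | r = 1) = (1/8)(1/8) = 1/64; P(data | r = 3) = (3/8)(3/8) = 9/64; P(data | r = 4) = (4/8)(4/8) = 1/4.
Multiplying each by its prior: 1/2 · 1/64 = 1/128, 3/8 · 9/64 = 27/512, 1/8 · 1/4 = 1/32; summing to 47/512.
Normalising, the posterior is P(r = 1 | data) = 4/47, P(r = 3 | data) = 27/47, P(r = 4 | data) = 16/47.
The predictive probability is P(white next | data) = (1/8)(4/47) + (3/8)(27/47) + (1/2)(16/47) = 149/376.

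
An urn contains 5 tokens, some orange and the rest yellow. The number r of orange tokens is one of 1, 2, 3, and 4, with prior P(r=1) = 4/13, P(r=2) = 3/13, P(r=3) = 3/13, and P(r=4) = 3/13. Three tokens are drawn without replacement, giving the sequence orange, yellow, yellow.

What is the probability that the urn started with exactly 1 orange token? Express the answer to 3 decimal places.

For each hypothesis, P(data | H) works out to: P(data | r = 1) = (1/5)(4/4)(3/3) = 1/5; P(data | r = 2) = (2/5)(3/4)(2/3) = 1/5; P(data | r = 3) = (3/5)(2/4)(1/3) = 1/10; P(data | r = 4) = (4/5)(1/4)(0/3) = 0.
Multiplying each by its prior: 4/13 · 1/5 = 4/65, 3/13 · 1/5 = 3/65, 3/13 · 1/10 = 3/130, 3/13 · 0 = 0; these sum to 17/130.
So P(r = 1 | data) = (4/65) / (17/130) = 8/17.

0.471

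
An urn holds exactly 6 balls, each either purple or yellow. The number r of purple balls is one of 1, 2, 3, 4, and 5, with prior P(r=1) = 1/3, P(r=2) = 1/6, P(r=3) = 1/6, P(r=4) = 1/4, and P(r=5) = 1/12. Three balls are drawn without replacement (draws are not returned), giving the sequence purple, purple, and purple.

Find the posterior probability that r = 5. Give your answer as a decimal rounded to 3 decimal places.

For each hypothesis, P(data | H) works out to: P(data | r = 1) = (1/6)(0/5) = 0; P(data | r = 2) = (2/6)(1/5)(0/4) = 0; P(data | r = 3) = (3/6)(2/5)(1/4) = 1/20; P(data | r = 4) = (4/6)(3/5)(2/4) = 1/5; P(data | r = 5) = (5/6)(4/5)(3/4) = 1/2.
Multiplying each by its prior: 1/3 · 0 = 0, 1/6 · 0 = 0, 1/6 · 1/20 = 1/120, 1/4 · 1/5 = 1/20, 1/12 · 1/2 = 1/24; with total 1/10.
By Bayes' rule, P(r = 5 | data) = (1/24) / (1/10) = 5/12.

0.417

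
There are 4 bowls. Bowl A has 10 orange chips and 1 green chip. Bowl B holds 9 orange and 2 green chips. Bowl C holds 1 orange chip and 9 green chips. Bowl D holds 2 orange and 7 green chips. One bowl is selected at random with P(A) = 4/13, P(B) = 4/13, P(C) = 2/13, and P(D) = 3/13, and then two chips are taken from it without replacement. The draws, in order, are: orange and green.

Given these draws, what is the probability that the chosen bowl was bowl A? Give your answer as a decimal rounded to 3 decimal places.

For each hypothesis, P(data | H) works out to: P(data | bowl A) = (10/11)(1/10) = 0.090909; P(data | bowl B) = (9/11)(2/10) = 0.16364; P(data | bowl C) = (1/10)(9/9) = 0.1; P(data | bowl D) = (2/9)(7/8) = 0.19444.
Weighting by the prior gives 4/13 · 0.090909 = 0.027972, 4/13 · 0.16364 = 0.05035, 2/13 · 0.1 = 0.015385, 3/13 · 0.19444 = 0.044872; these sum to 0.13858.
Hence P(bowl A | data) = (0.027972) / (0.13858) = 0.20185.

0.202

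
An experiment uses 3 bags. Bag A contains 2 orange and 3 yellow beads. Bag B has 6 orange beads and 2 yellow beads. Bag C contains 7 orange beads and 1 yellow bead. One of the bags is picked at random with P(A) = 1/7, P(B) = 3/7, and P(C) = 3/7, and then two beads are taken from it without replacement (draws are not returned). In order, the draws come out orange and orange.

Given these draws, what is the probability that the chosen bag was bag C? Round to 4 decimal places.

Compute the likelihood of the observed sequence for each case: P(data | bag A) = (2/5)(1/4) = 1/10; P(data | bag B) = (6/8)(5/7) = 15/28; P(data | bag C) = (7/8)(6/7) = 3/4.
Multiplying each by its prior: 1/7 · 1/10 = 1/70, 3/7 · 15/28 = 45/196, 3/7 · 3/4 = 9/28; with total 277/490.
So P(bag C | data) = (9/28) / (277/490) = 315/554.

0.5686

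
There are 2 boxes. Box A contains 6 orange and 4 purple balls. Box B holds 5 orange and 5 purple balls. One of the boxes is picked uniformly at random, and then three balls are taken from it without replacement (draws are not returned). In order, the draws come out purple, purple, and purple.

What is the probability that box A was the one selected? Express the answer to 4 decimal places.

For each hypothesis, P(data | H) works out to: P(data | box A) = (4/10)(3/9)(2/8) = 1/30; P(data | box B) = (5/10)(4/9)(3/8) = 1/12.
Multiplying each by its prior: 1/2 · 1/30 = 1/60, 1/2 · 1/12 = 1/24; summing to 7/120.
By Bayes' rule, P(box A | data) = (1/60) / (7/120) = 2/7.

0.2857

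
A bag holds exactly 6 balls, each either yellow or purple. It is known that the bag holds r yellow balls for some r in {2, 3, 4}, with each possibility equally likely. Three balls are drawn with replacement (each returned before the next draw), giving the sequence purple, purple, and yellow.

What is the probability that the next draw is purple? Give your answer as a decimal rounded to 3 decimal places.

Compute the likelihood of the observed sequence for each case: P(data | r = 2) = (4/6)(4/6)(2/6) = 4/27; P(data | r = 3) = (3/6)(3/6)(3/6) = 1/8; P(data | r = 4) = (2/6)(2/6)(4/6) = 2/27.
Multiplying each by its prior: 1/3 · 4/27 = 4/81, 1/3 · 1/8 = 1/24, 1/3 · 2/27 = 2/81; summing to 25/216.
The posterior is then P(r = 2 | data) = 32/75, P(r = 3 | data) = 9/25, P(r = 4 | data) = 16/75.
The predictive probability is P(purple next | data) = (2/3)(32/75) + (1/2)(9/25) + (1/3)(16/75) = 241/450.

0.536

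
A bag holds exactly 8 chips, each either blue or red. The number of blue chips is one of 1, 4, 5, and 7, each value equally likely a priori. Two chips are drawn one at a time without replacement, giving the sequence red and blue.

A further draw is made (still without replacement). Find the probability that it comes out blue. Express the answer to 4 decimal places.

0.5556

The likelihood of the observed sequence under each hypothesis: P(data | r = 1) = (7/8)(1/7) = 1/8; P(data | r = 4) = (4/8)(4/7) = 2/7; P(data | r = 5) = (3/8)(5/7) = 15/56; P(data | r = 7) = (1/8)(7/7) = 1/8.
The prior-weighted likelihoods are 1/4 · 1/8 = 1/32, 1/4 · 2/7 = 1/14, 1/4 · 15/56 = 15/224, 1/4 · 1/8 = 1/32; with total 45/224.
Normalising, the posterior is P(r = 1 | data) = 7/45, P(r = 4 | data) = 16/45, P(r = 5 | data) = 1/3, P(r = 7 | data) = 7/45.
So P(blue next | data) = Σ P(blue next | H) P(H | data) = (0)(7/45) + (1/2)(16/45) + (2/3)(1/3) + (1)(7/45) = 5/9.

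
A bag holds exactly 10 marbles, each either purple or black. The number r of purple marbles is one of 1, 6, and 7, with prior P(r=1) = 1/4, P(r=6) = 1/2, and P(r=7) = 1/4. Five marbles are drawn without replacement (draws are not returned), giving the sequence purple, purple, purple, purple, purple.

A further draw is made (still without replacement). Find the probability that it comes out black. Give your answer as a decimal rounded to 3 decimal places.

The likelihood of the observed sequence under each hypothesis: P(data | r = 1) = (1/10)(0/9) = 0; P(data | r = 6) = (6/10)(5/9)(4/8)(3/7)(2/6) = 1/42; P(data | r = 7) = (7/10)(6/9)(5/8)(4/7)(3/6) = 1/12.
Multiplying each by its prior: 1/4 · 0 = 0, 1/2 · 1/42 = 1/84, 1/4 · 1/12 = 1/48; summing to 11/336.
Dividing through by the total gives posterior P(r = 1 | data) = 0, P(r = 6 | data) = 4/11, P(r = 7 | data) = 7/11.
So P(black next | data) = Σ P(black next | H) P(H | data) = (4/5)(4/11) + (3/5)(7/11) = 37/55.

0.673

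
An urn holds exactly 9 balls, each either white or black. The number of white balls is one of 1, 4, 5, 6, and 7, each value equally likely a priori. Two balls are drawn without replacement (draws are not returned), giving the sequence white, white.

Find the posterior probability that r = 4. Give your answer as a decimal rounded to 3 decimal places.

0.115

Compute the likelihood of the observed sequence for each case: P(data | r = 1) = (1/9)(0/8) = 0; P(data | r = 4) = (4/9)(3/8) = 1/6; P(data | r = 5) = (5/9)(4/8) = 5/18; P(data | r = 6) = (6/9)(5/8) = 5/12; P(data | r = 7) = (7/9)(6/8) = 7/12.
The prior-weighted likelihoods are 1/5 · 0 = 0, 1/5 · 1/6 = 1/30, 1/5 · 5/18 = 1/18, 1/5 · 5/12 = 1/12, 1/5 · 7/12 = 7/60; with total 13/45.
So P(r = 4 | data) = (1/30) / (13/45) = 3/26.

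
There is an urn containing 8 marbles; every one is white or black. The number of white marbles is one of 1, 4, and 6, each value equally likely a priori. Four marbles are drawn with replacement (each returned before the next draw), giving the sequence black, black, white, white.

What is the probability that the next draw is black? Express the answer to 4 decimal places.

0.4607

The likelihood of the observed sequence under each hypothesis: P(data | r = 1) = (7/8)(7/8)(1/8)(1/8) = 0.011963; P(data | r = 4) = (4/8)(4/8)(4/8)(4/8) = 0.0625; P(data | r = 6) = (2/8)(2/8)(6/8)(6/8) = 0.035156.
Weighting by the prior gives 1/3 · 0.011963 = 0.0039876, 1/3 · 0.0625 = 0.020833, 1/3 · 0.035156 = 0.011719; with total 0.03654.
Dividing through by the total gives posterior P(r = 1 | data) = 0.10913, P(r = 4 | data) = 0.57016, P(r = 6 | data) = 0.32071.
The predictive probability is P(black next | data) = (7/8)(0.10913) + (1/2)(0.57016) + (1/4)(0.32071) = 0.46075.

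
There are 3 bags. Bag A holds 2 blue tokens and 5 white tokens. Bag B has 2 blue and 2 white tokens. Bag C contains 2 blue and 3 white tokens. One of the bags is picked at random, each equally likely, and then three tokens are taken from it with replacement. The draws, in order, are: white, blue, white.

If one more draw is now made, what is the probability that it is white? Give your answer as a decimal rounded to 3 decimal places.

Under each hypothesis, the probability of the observed sequence is: P(data | bag A) = (5/7)(2/7)(5/7) = 0.14577; P(data | bag B) = (2/4)(2/4)(2/4) = 0.125; P(data | bag C) = (3/5)(2/5)(3/5) = 0.144.
Weighting by the prior gives 1/3 · 0.14577 = 0.048591, 1/3 · 0.125 = 0.041667, 1/3 · 0.144 = 0.048; with total 0.13826.
Normalising, the posterior is P(bag A | data) = 0.35145, P(bag B | data) = 0.30137, P(bag C | data) = 0.34718.
The predictive probability is P(white next | data) = (5/7)(0.35145) + (1/2)(0.30137) + (3/5)(0.34718) = 0.61003.

0.610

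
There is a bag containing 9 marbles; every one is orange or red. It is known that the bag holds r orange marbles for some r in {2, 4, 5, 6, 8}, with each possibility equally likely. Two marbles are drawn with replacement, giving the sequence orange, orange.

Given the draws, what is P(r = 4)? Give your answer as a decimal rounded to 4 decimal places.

0.1103

For each hypothesis, P(data | H) works out to: P(data | r = 2) = (2/9)(2/9) = 4/81; P(data | r = 4) = (4/9)(4/9) = 16/81; P(data | r = 5) = (5/9)(5/9) = 25/81; P(data | r = 6) = (6/9)(6/9) = 4/9; P(data | r = 8) = (8/9)(8/9) = 64/81.
The prior-weighted likelihoods are 1/5 · 4/81 = 4/405, 1/5 · 16/81 = 16/405, 1/5 · 25/81 = 5/81, 1/5 · 4/9 = 4/45, 1/5 · 64/81 = 64/405; these sum to 29/81.
So P(r = 4 | data) = (16/405) / (29/81) = 16/145.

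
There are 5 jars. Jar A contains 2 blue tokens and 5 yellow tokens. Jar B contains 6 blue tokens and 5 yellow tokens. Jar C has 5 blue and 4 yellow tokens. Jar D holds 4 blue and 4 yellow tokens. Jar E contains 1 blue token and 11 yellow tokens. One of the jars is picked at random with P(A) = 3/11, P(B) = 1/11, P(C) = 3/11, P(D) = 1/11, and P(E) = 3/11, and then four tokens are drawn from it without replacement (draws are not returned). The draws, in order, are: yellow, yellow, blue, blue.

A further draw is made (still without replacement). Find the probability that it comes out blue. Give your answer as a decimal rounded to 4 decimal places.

0.4222

For each hypothesis, P(data | H) works out to: P(data | jar A) = (5/7)(4/6)(2/5)(1/4) = 0.047619; P(data | jar B) = (5/11)(4/10)(6/9)(5/8) = 0.075758; P(data | jar C) = (4/9)(3/8)(5/7)(4/6) = 0.079365; P(data | jar D) = (4/8)(3/7)(4/6)(3/5) = 0.085714; P(data | jar E) = (11/12)(10/11)(1/10)(0/9) = 0.
Weighting by the prior gives 3/11 · 0.047619 = 0.012987, 1/11 · 0.075758 = 0.0068871, 3/11 · 0.079365 = 0.021645, 1/11 · 0.085714 = 0.0077922, 3/11 · 0 = 0; with total 0.049311.
Dividing through by the total gives posterior P(jar A | data) = 0.26337, P(jar B | data) = 0.13966, P(jar C | data) = 0.43895, P(jar D | data) = 0.15802, P(jar E | data) = 0.
Averaging over the posterior, P(blue next | data) = (0)(0.26337) + (4/7)(0.13966) + (3/5)(0.43895) + (1/2)(0.15802) = 0.42219.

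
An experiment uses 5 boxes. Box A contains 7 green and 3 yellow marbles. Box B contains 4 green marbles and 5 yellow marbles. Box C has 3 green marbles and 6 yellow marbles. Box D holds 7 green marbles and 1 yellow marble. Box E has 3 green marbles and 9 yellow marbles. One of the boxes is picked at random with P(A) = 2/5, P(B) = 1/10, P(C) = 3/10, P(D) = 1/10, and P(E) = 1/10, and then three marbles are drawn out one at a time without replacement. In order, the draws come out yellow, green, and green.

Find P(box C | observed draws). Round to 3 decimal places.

For each hypothesis, P(data | H) works out to: P(data | box A) = (3/10)(7/9)(6/8) = 0.175; P(data | box B) = (5/9)(4/8)(3/7) = 0.11905; P(data | box C) = (6/9)(3/8)(2/7) = 0.071429; P(data | box D) = (1/8)(7/7)(6/6) = 0.125; P(data | box E) = (9/12)(3/11)(2/10) = 0.040909.
Weighting by the prior gives 2/5 · 0.175 = 0.07, 1/10 · 0.11905 = 0.011905, 3/10 · 0.071429 = 0.021429, 1/10 · 0.125 = 0.0125, 1/10 · 0.040909 = 0.0040909; these sum to 0.11992.
By Bayes' rule, P(box C | data) = (0.021429) / (0.11992) = 0.17868.

0.179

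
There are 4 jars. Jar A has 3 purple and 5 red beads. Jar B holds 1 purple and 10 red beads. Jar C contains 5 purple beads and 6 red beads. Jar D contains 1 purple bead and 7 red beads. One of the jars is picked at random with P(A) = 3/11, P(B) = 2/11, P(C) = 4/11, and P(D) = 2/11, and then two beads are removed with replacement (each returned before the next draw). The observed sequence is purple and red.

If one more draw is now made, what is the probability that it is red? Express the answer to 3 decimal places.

The likelihood of the observed sequence under each hypothesis: P(data | jar A) = (3/8)(5/8) = 0.23438; P(data | jar B) = (1/11)(10/11) = 0.082645; P(data | jar C) = (5/11)(6/11) = 0.24793; P(data | jar D) = (1/8)(7/8) = 0.10938.
Weighting by the prior gives 3/11 · 0.23438 = 0.06392, 2/11 · 0.082645 = 0.015026, 4/11 · 0.24793 = 0.090158, 2/11 · 0.10938 = 0.019886; with total 0.18899.
The posterior is then P(jar A | data) = 0.33822, P(jar B | data) = 0.079508, P(jar C | data) = 0.47705, P(jar D | data) = 0.10522.
So P(red next | data) = Σ P(red next | H) P(H | data) = (5/8)(0.33822) + (10/11)(0.079508) + (6/11)(0.47705) + (7/8)(0.10522) = 0.63595.

0.636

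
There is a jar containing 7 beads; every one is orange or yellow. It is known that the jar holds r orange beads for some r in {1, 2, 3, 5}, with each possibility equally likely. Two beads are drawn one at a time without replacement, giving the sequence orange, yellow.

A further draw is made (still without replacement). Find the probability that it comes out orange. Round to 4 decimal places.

0.3895

For each hypothesis, P(data | H) works out to: P(data | r = 1) = (1/7)(6/6) = 1/7; P(data | r = 2) = (2/7)(5/6) = 5/21; P(data | r = 3) = (3/7)(4/6) = 2/7; P(data | r = 5) = (5/7)(2/6) = 5/21.
Weighting by the prior gives 1/4 · 1/7 = 1/28, 1/4 · 5/21 = 5/84, 1/4 · 2/7 = 1/14, 1/4 · 5/21 = 5/84; summing to 19/84.
Normalising, the posterior is P(r = 1 | data) = 3/19, P(r = 2 | data) = 5/19, P(r = 3 | data) = 6/19, P(r = 5 | data) = 5/19.
So P(orange next | data) = Σ P(orange next | H) P(H | data) = (0)(3/19) + (1/5)(5/19) + (2/5)(6/19) + (4/5)(5/19) = 37/95.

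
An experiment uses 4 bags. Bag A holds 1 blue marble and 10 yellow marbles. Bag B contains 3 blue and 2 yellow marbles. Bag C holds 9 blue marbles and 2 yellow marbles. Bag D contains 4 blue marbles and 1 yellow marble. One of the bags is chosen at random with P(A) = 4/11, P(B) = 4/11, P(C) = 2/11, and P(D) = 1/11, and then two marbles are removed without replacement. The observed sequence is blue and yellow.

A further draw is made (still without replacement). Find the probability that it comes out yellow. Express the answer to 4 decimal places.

0.3826

The likelihood of the observed sequence under each hypothesis: P(data | bag A) = (1/11)(10/10) = 1/11; P(data | bag B) = (3/5)(2/4) = 3/10; P(data | bag C) = (9/11)(2/10) = 9/55; P(data | bag D) = (4/5)(1/4) = 1/5.
The prior-weighted likelihoods are 4/11 · 1/11 = 4/121, 4/11 · 3/10 = 6/55, 2/11 · 9/55 = 18/605, 1/11 · 1/5 = 1/55; summing to 23/121.
Normalising, the posterior is P(bag A | data) = 4/23, P(bag B | data) = 66/115, P(bag C | data) = 18/115, P(bag D | data) = 11/115.
Averaging over the posterior, P(yellow next | data) = (1)(4/23) + (1/3)(66/115) + (1/9)(18/115) + (0)(11/115) = 44/115.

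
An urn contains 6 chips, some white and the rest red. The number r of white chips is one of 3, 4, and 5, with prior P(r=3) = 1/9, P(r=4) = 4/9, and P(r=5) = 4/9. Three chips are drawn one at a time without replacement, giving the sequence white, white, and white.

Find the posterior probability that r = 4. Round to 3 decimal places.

Under each hypothesis, the probability of the observed sequence is: P(data | r = 3) = (3/6)(2/5)(1/4) = 1/20; P(data | r = 4) = (4/6)(3/5)(2/4) = 1/5; P(data | r = 5) = (5/6)(4/5)(3/4) = 1/2.
The prior-weighted likelihoods are 1/9 · 1/20 = 1/180, 4/9 · 1/5 = 4/45, 4/9 · 1/2 = 2/9; summing to 19/60.
So P(r = 4 | data) = (4/45) / (19/60) = 16/57.

0.281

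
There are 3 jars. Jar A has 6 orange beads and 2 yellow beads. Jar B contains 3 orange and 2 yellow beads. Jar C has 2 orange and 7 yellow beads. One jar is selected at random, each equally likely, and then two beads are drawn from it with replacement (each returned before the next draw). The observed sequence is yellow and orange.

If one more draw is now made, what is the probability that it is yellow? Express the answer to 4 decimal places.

The likelihood of the observed sequence under each hypothesis: P(data | jar A) = (2/8)(6/8) = 0.1875; P(data | jar B) = (2/5)(3/5) = 0.24; P(data | jar C) = (7/9)(2/9) = 0.17284.
Multiplying each by its prior: 1/3 · 0.1875 = 0.0625, 1/3 · 0.24 = 0.08, 1/3 · 0.17284 = 0.057613; with total 0.20011.
Normalising, the posterior is P(jar A | data) = 0.31232, P(jar B | data) = 0.39977, P(jar C | data) = 0.2879.
The predictive probability is P(yellow next | data) = (1/4)(0.31232) + (2/5)(0.39977) + (7/9)(0.2879) = 0.46191.

0.4619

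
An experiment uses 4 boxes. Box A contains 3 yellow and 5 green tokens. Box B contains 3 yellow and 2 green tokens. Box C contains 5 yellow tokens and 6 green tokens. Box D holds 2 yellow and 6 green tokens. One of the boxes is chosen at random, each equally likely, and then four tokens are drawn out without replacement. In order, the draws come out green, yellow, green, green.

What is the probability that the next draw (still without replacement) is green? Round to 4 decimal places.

Under each hypothesis, the probability of the observed sequence is: P(data | box A) = (5/8)(3/7)(4/6)(3/5) = 3/28; P(data | box B) = (2/5)(3/4)(1/3)(0/2) = 0; P(data | box C) = (6/11)(5/10)(5/9)(4/8) = 5/66; P(data | box D) = (6/8)(2/7)(5/6)(4/5) = 1/7.
The prior-weighted likelihoods are 1/4 · 3/28 = 3/112, 1/4 · 0 = 0, 1/4 · 5/66 = 5/264, 1/4 · 1/7 = 1/28; these sum to 43/528.
Dividing through by the total gives posterior P(box A | data) = 99/301, P(box B | data) = 0, P(box C | data) = 10/43, P(box D | data) = 132/301.
Averaging over the posterior, P(green next | data) = (1/2)(99/301) + (3/7)(10/43) + (3/4)(132/301) = 51/86.

0.5930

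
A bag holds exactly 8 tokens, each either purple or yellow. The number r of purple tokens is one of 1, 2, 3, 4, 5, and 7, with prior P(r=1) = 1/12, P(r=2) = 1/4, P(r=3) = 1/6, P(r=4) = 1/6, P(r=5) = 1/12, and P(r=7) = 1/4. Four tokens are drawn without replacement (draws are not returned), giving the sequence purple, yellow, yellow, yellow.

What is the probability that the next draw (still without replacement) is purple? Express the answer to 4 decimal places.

0.3532

The likelihood of the observed sequence under each hypothesis: P(data | r = 1) = (1/8)(7/7)(6/6)(5/5) = 1/8; P(data | r = 2) = (2/8)(6/7)(5/6)(4/5) = 1/7; P(data | r = 3) = (3/8)(5/7)(4/6)(3/5) = 3/28; P(data | r = 4) = (4/8)(4/7)(3/6)(2/5) = 2/35; P(data | r = 5) = (5/8)(3/7)(2/6)(1/5) = 1/56; P(data | r = 7) = (7/8)(1/7)(0/6) = 0.
The prior-weighted likelihoods are 1/12 · 1/8 = 1/96, 1/4 · 1/7 = 1/28, 1/6 · 3/28 = 1/56, 1/6 · 2/35 = 1/105, 1/12 · 1/56 = 1/672, 1/4 · 0 = 0; with total 3/40.
The posterior is then P(r = 1 | data) = 5/36, P(r = 2 | data) = 10/21, P(r = 3 | data) = 5/21, P(r = 4 | data) = 8/63, P(r = 5 | data) = 5/252, P(r = 7 | data) = 0.
So P(purple next | data) = Σ P(purple next | H) P(H | data) = (0)(5/36) + (1/4)(10/21) + (1/2)(5/21) + (3/4)(8/63) + (1)(5/252) = 89/252.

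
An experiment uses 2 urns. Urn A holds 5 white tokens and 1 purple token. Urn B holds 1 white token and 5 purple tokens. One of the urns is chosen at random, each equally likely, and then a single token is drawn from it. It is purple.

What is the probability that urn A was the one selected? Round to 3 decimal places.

Under each hypothesis, the probability of this draw is: P(data | urn A) = (1/6) = 1/6; P(data | urn B) = (5/6) = 5/6.
The prior-weighted likelihoods are 1/2 · 1/6 = 1/12, 1/2 · 5/6 = 5/12; with total 1/2.
So P(urn A | data) = (1/12) / (1/2) = 1/6.

0.167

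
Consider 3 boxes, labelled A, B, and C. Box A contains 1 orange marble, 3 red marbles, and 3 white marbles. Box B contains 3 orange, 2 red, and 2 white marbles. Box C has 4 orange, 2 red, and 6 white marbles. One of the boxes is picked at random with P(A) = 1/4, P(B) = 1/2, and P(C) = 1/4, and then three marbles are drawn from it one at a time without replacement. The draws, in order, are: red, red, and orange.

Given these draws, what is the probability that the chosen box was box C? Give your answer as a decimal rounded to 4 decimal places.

For each hypothesis, P(data | H) works out to: P(data | box A) = (3/7)(2/6)(1/5) = 0.028571; P(data | box B) = (2/7)(1/6)(3/5) = 0.028571; P(data | box C) = (2/12)(1/11)(4/10) = 0.0060606.
Weighting by the prior gives 1/4 · 0.028571 = 0.0071429, 1/2 · 0.028571 = 0.014286, 1/4 · 0.0060606 = 0.0015152; these sum to 0.022944.
By Bayes' rule, P(box C | data) = (0.0015152) / (0.022944) = 0.066038.

0.0660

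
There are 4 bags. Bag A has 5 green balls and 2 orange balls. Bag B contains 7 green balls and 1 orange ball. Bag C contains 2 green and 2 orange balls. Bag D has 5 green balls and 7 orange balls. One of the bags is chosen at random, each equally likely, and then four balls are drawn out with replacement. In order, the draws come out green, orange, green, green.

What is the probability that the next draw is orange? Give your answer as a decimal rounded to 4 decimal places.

0.3284

The likelihood of the observed sequence under each hypothesis: P(data | bag A) = (5/7)(2/7)(5/7)(5/7) = 0.10412; P(data | bag B) = (7/8)(1/8)(7/8)(7/8) = 0.08374; P(data | bag C) = (2/4)(2/4)(2/4)(2/4) = 0.0625; P(data | bag D) = (5/12)(7/12)(5/12)(5/12) = 0.042197.
The prior-weighted likelihoods are 1/4 · 0.10412 = 0.026031, 1/4 · 0.08374 = 0.020935, 1/4 · 0.0625 = 0.015625, 1/4 · 0.042197 = 0.010549; with total 0.07314.
Normalising, the posterior is P(bag A | data) = 0.3559, P(bag B | data) = 0.28623, P(bag C | data) = 0.21363, P(bag D | data) = 0.14423.
Averaging over the posterior, P(orange next | data) = (2/7)(0.3559) + (1/8)(0.28623) + (1/2)(0.21363) + (7/12)(0.14423) = 0.32842.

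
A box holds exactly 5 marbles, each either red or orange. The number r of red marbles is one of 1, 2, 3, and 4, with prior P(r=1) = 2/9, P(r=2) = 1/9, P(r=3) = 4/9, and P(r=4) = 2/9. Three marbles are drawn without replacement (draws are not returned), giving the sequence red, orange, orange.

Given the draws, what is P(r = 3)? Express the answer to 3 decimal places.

0.400

The likelihood of the observed sequence under each hypothesis: P(data | r = 1) = (1/5)(4/4)(3/3) = 1/5; P(data | r = 2) = (2/5)(3/4)(2/3) = 1/5; P(data | r = 3) = (3/5)(2/4)(1/3) = 1/10; P(data | r = 4) = (4/5)(1/4)(0/3) = 0.
Weighting by the prior gives 2/9 · 1/5 = 2/45, 1/9 · 1/5 = 1/45, 4/9 · 1/10 = 2/45, 2/9 · 0 = 0; with total 1/9.
So P(r = 3 | data) = (2/45) / (1/9) = 2/5.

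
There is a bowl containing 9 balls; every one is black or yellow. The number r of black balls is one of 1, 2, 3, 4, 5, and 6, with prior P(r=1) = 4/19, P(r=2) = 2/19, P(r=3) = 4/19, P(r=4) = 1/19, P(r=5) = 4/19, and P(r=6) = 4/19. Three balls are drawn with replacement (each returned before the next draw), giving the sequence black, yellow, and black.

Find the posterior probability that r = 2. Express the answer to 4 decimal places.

0.0461

For each hypothesis, P(data | H) works out to: P(data | r = 1) = (1/9)(8/9)(1/9) = 0.010974; P(data | r = 2) = (2/9)(7/9)(2/9) = 0.038409; P(data | r = 3) = (3/9)(6/9)(3/9) = 0.074074; P(data | r = 4) = (4/9)(5/9)(4/9) = 0.10974; P(data | r = 5) = (5/9)(4/9)(5/9) = 0.13717; P(data | r = 6) = (6/9)(3/9)(6/9) = 0.14815.
The prior-weighted likelihoods are 4/19 · 0.010974 = 0.0023103, 2/19 · 0.038409 = 0.004043, 4/19 · 0.074074 = 0.015595, 1/19 · 0.10974 = 0.0057758, 4/19 · 0.13717 = 0.028879, 4/19 · 0.14815 = 0.031189; summing to 0.087791.
Therefore the posterior P(r = 2 | data) = (0.004043) / (0.087791) = 0.046053.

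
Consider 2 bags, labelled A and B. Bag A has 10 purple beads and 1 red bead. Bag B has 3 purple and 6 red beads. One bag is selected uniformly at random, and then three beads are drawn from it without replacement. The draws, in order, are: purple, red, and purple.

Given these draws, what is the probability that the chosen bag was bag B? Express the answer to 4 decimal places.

The likelihood of the observed sequence under each hypothesis: P(data | bag A) = (10/11)(1/10)(9/9) = 1/11; P(data | bag B) = (3/9)(6/8)(2/7) = 1/14.
The prior-weighted likelihoods are 1/2 · 1/11 = 1/22, 1/2 · 1/14 = 1/28; these sum to 25/308.
Therefore the posterior P(bag B | data) = (1/28) / (25/308) = 11/25.

0.4400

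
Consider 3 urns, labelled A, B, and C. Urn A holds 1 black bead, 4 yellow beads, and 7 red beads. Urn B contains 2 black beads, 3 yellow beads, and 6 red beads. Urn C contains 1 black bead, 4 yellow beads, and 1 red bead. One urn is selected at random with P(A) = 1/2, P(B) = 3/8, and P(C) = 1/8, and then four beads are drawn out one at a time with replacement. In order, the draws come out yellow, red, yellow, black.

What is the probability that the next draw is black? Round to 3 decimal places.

0.141

For each hypothesis, P(data | H) works out to: P(data | urn A) = (4/12)(7/12)(4/12)(1/12) = 0.0054012; P(data | urn B) = (3/11)(6/11)(3/11)(2/11) = 0.0073765; P(data | urn C) = (4/6)(1/6)(4/6)(1/6) = 0.012346.
Weighting by the prior gives 1/2 · 0.0054012 = 0.0027006, 3/8 · 0.0073765 = 0.0027662, 1/8 · 0.012346 = 0.0015432; summing to 0.00701.
Normalising, the posterior is P(urn A | data) = 0.38525, P(urn B | data) = 0.39461, P(urn C | data) = 0.22014.
Averaging over the posterior, P(black next | data) = (1/12)(0.38525) + (2/11)(0.39461) + (1/6)(0.22014) = 0.14054.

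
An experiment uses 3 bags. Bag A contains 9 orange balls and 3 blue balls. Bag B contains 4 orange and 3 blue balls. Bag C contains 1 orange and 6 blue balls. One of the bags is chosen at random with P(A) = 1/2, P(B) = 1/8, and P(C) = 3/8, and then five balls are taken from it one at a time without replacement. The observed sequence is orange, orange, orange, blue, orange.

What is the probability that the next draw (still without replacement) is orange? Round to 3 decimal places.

0.665

The likelihood of the observed sequence under each hypothesis: P(data | bag A) = (9/12)(8/11)(7/10)(3/9)(6/8) = 0.095455; P(data | bag B) = (4/7)(3/6)(2/5)(3/4)(1/3) = 0.028571; P(data | bag C) = (1/7)(0/6) = 0.
The prior-weighted likelihoods are 1/2 · 0.095455 = 0.047727, 1/8 · 0.028571 = 0.0035714, 3/8 · 0 = 0; with total 0.051299.
Dividing through by the total gives posterior P(bag A | data) = 0.93038, P(bag B | data) = 0.06962, P(bag C | data) = 0.
So P(orange next | data) = Σ P(orange next | H) P(H | data) = (5/7)(0.93038) + (0)(0.06962) = 0.66456.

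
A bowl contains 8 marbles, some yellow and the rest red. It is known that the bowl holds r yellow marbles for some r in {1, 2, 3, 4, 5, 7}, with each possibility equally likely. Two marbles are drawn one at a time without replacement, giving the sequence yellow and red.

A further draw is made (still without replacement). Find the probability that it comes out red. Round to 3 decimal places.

For each hypothesis, P(data | H) works out to: P(data | r = 1) = (1/8)(7/7) = 1/8; P(data | r = 2) = (2/8)(6/7) = 3/14; P(data | r = 3) = (3/8)(5/7) = 15/56; P(data | r = 4) = (4/8)(4/7) = 2/7; P(data | r = 5) = (5/8)(3/7) = 15/56; P(data | r = 7) = (7/8)(1/7) = 1/8.
The prior-weighted likelihoods are 1/6 · 1/8 = 1/48, 1/6 · 3/14 = 1/28, 1/6 · 15/56 = 5/112, 1/6 · 2/7 = 1/21, 1/6 · 15/56 = 5/112, 1/6 · 1/8 = 1/48; with total 3/14.
The posterior is then P(r = 1 | data) = 7/72, P(r = 2 | data) = 1/6, P(r = 3 | data) = 5/24, P(r = 4 | data) = 2/9, P(r = 5 | data) = 5/24, P(r = 7 | data) = 7/72.
The predictive probability is P(red next | data) = (1)(7/72) + (5/6)(1/6) + (2/3)(5/24) + (1/2)(2/9) + (1/3)(5/24) + (0)(7/72) = 5/9.

0.556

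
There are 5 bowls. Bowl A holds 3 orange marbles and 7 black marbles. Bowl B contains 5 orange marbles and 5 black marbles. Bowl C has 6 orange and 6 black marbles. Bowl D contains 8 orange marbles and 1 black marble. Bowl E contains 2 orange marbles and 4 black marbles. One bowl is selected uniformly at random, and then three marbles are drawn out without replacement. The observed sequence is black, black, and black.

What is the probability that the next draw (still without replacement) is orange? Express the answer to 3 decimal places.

For each hypothesis, P(data | H) works out to: P(data | bowl A) = (7/10)(6/9)(5/8) = 0.29167; P(data | bowl B) = (5/10)(4/9)(3/8) = 0.083333; P(data | bowl C) = (6/12)(5/11)(4/10) = 0.090909; P(data | bowl D) = (1/9)(0/8) = 0; P(data | bowl E) = (4/6)(3/5)(2/4) = 0.2.
The prior-weighted likelihoods are 1/5 · 0.29167 = 0.058333, 1/5 · 0.083333 = 0.016667, 1/5 · 0.090909 = 0.018182, 1/5 · 0 = 0, 1/5 · 0.2 = 0.04; with total 0.13318.
Normalising, the posterior is P(bowl A | data) = 0.438, P(bowl B | data) = 0.12514, P(bowl C | data) = 0.13652, P(bowl D | data) = 0, P(bowl E | data) = 0.30034.
So P(orange next | data) = Σ P(orange next | H) P(H | data) = (3/7)(0.438) + (5/7)(0.12514) + (2/3)(0.13652) + (2/3)(0.30034) = 0.56834.

0.568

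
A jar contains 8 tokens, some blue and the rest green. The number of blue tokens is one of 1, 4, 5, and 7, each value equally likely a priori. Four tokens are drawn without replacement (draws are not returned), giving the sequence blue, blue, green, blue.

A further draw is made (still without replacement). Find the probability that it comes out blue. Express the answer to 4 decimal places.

0.6667

Compute the likelihood of the observed sequence for each case: P(data | r = 1) = (1/8)(0/7) = 0; P(data | r = 4) = (4/8)(3/7)(4/6)(2/5) = 0.057143; P(data | r = 5) = (5/8)(4/7)(3/6)(3/5) = 0.10714; P(data | r = 7) = (7/8)(6/7)(1/6)(5/5) = 0.125.
The prior-weighted likelihoods are 1/4 · 0 = 0, 1/4 · 0.057143 = 0.014286, 1/4 · 0.10714 = 0.026786, 1/4 · 0.125 = 0.03125; with total 0.072321.
Dividing through by the total gives posterior P(r = 1 | data) = 0, P(r = 4 | data) = 0.19753, P(r = 5 | data) = 0.37037, P(r = 7 | data) = 0.4321.
The predictive probability is P(blue next | data) = (1/4)(0.19753) + (1/2)(0.37037) + (1)(0.4321) = 0.66667.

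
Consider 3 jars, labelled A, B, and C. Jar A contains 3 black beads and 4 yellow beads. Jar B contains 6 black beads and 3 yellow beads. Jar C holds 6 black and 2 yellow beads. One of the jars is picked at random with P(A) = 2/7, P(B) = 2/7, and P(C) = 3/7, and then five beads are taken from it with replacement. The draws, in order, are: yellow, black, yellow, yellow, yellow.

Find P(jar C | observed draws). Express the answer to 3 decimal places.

0.075

Compute the likelihood of the observed sequence for each case: P(data | jar A) = (4/7)(3/7)(4/7)(4/7)(4/7) = 0.045695; P(data | jar B) = (3/9)(6/9)(3/9)(3/9)(3/9) = 0.0082305; P(data | jar C) = (2/8)(6/8)(2/8)(2/8)(2/8) = 0.0029297.
Weighting by the prior gives 2/7 · 0.045695 = 0.013056, 2/7 · 0.0082305 = 0.0023516, 3/7 · 0.0029297 = 0.0012556; these sum to 0.016663.
Hence P(jar C | data) = (0.0012556) / (0.016663) = 0.075352.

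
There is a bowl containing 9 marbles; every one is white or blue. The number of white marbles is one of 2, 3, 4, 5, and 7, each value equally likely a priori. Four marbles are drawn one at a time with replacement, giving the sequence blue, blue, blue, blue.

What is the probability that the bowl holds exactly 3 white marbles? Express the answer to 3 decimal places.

Under each hypothesis, the probability of the observed sequence is: P(data | r = 2) = (7/9)(7/9)(7/9)(7/9) = 0.36595; P(data | r = 3) = (6/9)(6/9)(6/9)(6/9) = 0.19753; P(data | r = 4) = (5/9)(5/9)(5/9)(5/9) = 0.09526; P(data | r = 5) = (4/9)(4/9)(4/9)(4/9) = 0.039018; P(data | r = 7) = (2/9)(2/9)(2/9)(2/9) = 0.0024387.
Multiplying each by its prior: 1/5 · 0.36595 = 0.07319, 1/5 · 0.19753 = 0.039506, 1/5 · 0.09526 = 0.019052, 1/5 · 0.039018 = 0.0078037, 1/5 · 0.0024387 = 0.00048773; summing to 0.14004.
So P(r = 3 | data) = (0.039506) / (0.14004) = 0.28211.

0.282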